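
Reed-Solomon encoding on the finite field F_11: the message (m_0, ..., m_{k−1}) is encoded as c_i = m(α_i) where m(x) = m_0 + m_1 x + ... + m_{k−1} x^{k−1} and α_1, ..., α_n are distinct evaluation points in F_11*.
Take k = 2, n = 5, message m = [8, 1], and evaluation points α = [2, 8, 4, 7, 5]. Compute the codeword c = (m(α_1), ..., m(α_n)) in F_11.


c = [10, 5, 1, 4, 2]

Message polynomial: m(x) = 8 + 1·x (mod 11).
For each evaluation point α_i, compute m(α_i) mod 11:
  α_1 = 2: Horner steps 1 → 10, so m(2) = 10.
  α_2 = 8: Horner steps 1 → 5, so m(8) = 5.
  α_3 = 4: Horner steps 1 → 1, so m(4) = 1.
  α_4 = 7: Horner steps 1 → 4, so m(7) = 4.
  α_5 = 5: Horner steps 1 → 2, so m(5) = 2.
Codeword c = [10, 5, 1, 4, 2] ∈ F_11^5.


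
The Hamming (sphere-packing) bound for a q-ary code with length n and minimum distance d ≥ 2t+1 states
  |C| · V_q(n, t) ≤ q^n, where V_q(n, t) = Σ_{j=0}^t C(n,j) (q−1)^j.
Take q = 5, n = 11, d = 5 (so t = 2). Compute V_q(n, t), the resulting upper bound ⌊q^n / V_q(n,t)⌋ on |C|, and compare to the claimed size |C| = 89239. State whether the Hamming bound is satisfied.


V_q(n, t) = 925, q^n = 48828125, Hamming bound = 52787, |C| = 89239 > bound (violated).

Step 1: Compute V_q(n, t) = Σ_{j=0}^2 C(n, j) (q−1)^j.
  j = 0: C(11,0)·(4)^0 = 1·1 = 1.
  j = 1: C(11,1)·(4)^1 = 11·4 = 44.
  j = 2: C(11,2)·(4)^2 = 55·16 = 880.
  V_q(n, t) = 1 + 44 + 880 = 925.
Step 2: q^n = 5^11 = 48828125.
Step 3: Hamming bound ⌊q^n / V_q(n,t)⌋ = ⌊48828125/925⌋ = 52787.
Step 4: Compare |C| = 89239 to 52787: violated.
The claimed |C| lies above the Hamming bound, so no 5-ary code of length 11 with d ≥ 5 can have 89239 codewords.


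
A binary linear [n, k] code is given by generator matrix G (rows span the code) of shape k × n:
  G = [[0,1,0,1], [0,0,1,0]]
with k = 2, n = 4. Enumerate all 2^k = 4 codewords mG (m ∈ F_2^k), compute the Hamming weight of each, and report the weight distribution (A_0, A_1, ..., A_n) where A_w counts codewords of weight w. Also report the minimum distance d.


Weight distribution: A_0 = 1, A_1 = 1, A_2 = 1, A_3 = 1. Minimum distance d = 1.

Enumerate all 2^2 = 4 messages m ∈ F_2^2.
For each, compute codeword c = mG in F_2^4, then tally its weight.
  m = 00 → c = 0000, weight = 0.
  m = 10 → c = 0101, weight = 2.
  m = 01 → c = 0010, weight = 1.
  m = 11 → c = 0111, weight = 3.
Tally weights:
  weight 0: 1 codewords.
  weight 1: 1 codewords.
  weight 2: 1 codewords.
  weight 3: 1 codewords.
Minimum distance d = smallest w > 0 with A_w > 0 = 1.
Sanity: Σ A_w = 4 = 2^2 = 4 ✓.


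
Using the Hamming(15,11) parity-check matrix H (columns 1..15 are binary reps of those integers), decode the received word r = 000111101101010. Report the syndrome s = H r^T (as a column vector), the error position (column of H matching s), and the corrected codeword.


s = (0, 0, 0, 1)^T, error position = 1, corrected codeword c = 100111101101010

Compute s = H r^T mod 2 one row at a time:
  s_1 = 0 + 1 + 1 + 0 + 1 + 0 + 1 + 0 = 4 ≡ 0 (mod 2).
  s_2 = 1 + 1 + 1 + 1 + 1 + 0 + 1 + 0 = 6 ≡ 0 (mod 2).
  s_3 = 0 + 0 + 1 + 1 + 1 + 0 + 1 + 0 = 4 ≡ 0 (mod 2).
  s_4 = 0 + 0 + 1 + 1 + 1 + 0 + 0 + 0 = 3 ≡ 1 (mod 2).
s = (0, 0, 0, 1)^T — this equals column 1 of H (binary 0001), so error is at position 1.
Correct: flip bit 1 of r = 000111101101010 to get c = 100111101101010.


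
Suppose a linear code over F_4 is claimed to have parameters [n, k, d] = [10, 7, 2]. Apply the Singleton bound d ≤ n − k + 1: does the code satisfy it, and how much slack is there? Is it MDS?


Singleton RHS = n − k + 1 = 4, slack = 2, bound satisfied, not MDS.

Singleton bound: d ≤ n − k + 1.
Here n = 10, k = 7, so n − k + 1 = 4.
Given d = 2, check d ≤ 4: YES.
Slack = (n − k + 1) − d = 2.
The code is NOT MDS (slack = 2 > 0).
Description: the claimed parameters are [10, 7, 2]_4; such a code would be non-MDS.


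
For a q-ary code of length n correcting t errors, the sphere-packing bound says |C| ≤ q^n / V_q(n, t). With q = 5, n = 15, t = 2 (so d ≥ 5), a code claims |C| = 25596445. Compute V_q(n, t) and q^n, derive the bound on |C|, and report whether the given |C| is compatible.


V_q(n, t) = 1741, q^n = 30517578125, Hamming bound = 17528764, |C| = 25596445 > bound (violated).

Step 1: Compute V_q(n, t) = Σ_{j=0}^2 C(n, j) (q−1)^j.
  j = 0: C(15,0)·(4)^0 = 1·1 = 1.
  j = 1: C(15,1)·(4)^1 = 15·4 = 60.
  j = 2: C(15,2)·(4)^2 = 105·16 = 1680.
  V_q(n, t) = 1 + 60 + 1680 = 1741.
Step 2: q^n = 5^15 = 30517578125.
Step 3: Hamming bound ⌊q^n / V_q(n,t)⌋ = ⌊30517578125/1741⌋ = 17528764.
Step 4: Compare |C| = 25596445 to 17528764: violated.
The claimed |C| lies above the Hamming bound, so no 5-ary code of length 15 with d ≥ 5 can have 25596445 codewords.


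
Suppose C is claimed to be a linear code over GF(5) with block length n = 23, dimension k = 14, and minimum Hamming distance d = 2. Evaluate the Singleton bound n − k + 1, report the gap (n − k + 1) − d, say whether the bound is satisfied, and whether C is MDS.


Singleton RHS = n − k + 1 = 10, slack = 8, bound satisfied, not MDS.

Singleton bound: d ≤ n − k + 1.
Here n = 23, k = 14, so n − k + 1 = 10.
Given d = 2, check d ≤ 10: YES.
Slack = (n − k + 1) − d = 8.
The code is NOT MDS (slack = 8 > 0).
Description: the claimed parameters are [23, 14, 2]_5; such a code would be non-MDS.


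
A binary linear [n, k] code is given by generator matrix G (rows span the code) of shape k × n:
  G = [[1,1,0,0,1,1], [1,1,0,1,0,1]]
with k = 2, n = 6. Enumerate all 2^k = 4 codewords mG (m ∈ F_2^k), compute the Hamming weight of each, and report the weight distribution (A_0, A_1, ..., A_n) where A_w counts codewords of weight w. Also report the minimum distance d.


Weight distribution: A_0 = 1, A_2 = 1, A_4 = 2. Minimum distance d = 2.

Enumerate all 2^2 = 4 messages m ∈ F_2^2.
For each, compute codeword c = mG in F_2^6, then tally its weight.
  m = 00 → c = 000000, weight = 0.
  m = 10 → c = 110011, weight = 4.
  m = 01 → c = 110101, weight = 4.
  m = 11 → c = 000110, weight = 2.
Tally weights:
  weight 0: 1 codewords.
  weight 2: 1 codewords.
  weight 4: 2 codewords.
Minimum distance d = smallest w > 0 with A_w > 0 = 2.
Sanity: Σ A_w = 4 = 2^2 = 4 ✓.


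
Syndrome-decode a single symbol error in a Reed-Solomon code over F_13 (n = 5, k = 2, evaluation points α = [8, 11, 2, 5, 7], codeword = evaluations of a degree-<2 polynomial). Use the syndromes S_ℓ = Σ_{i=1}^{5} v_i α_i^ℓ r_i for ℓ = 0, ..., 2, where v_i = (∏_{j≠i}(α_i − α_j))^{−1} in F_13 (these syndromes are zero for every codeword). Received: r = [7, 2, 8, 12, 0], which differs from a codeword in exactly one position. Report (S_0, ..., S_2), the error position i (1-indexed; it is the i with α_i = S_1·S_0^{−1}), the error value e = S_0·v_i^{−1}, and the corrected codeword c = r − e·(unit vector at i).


S = (1, 2, 4), error at position 3, error magnitude e = 4, c = [7, 2, 4, 12, 0].

Step 1: column multipliers v_i = (∏_{j≠i}(α_i − α_j))^{−1} mod 13.
  i = 1 (α = 8): (8−11)(8−2)(8−5)(8−7) = (−3)·6·3·1 = −54 ≡ 11, so v_1 = 11^{−1} = 6 (mod 13).
  i = 2 (α = 11): (11−8)(11−2)(11−5)(11−7) = 3·9·6·4 = 648 ≡ 11, so v_2 = 11^{−1} = 6 (mod 13).
  i = 3 (α = 2): (2−8)(2−11)(2−5)(2−7) = (−6)·(−9)·(−3)·(−5) = 810 ≡ 4, so v_3 = 4^{−1} = 10 (mod 13).
  i = 4 (α = 5): (5−8)(5−11)(5−2)(5−7) = (−3)·(−6)·3·(−2) = −108 ≡ 9, so v_4 = 9^{−1} = 3 (mod 13).
  i = 5 (α = 7): (7−8)(7−11)(7−2)(7−5) = (−1)·(−4)·5·2 = 40 ≡ 1, so v_5 = 1^{−1} = 1 (mod 13).
  v = [6, 6, 10, 3, 1].
Step 2: syndromes of r = [7, 2, 8, 12, 0] (all sums mod 13).
  S_0 = Σ v_i r_i = 6·7 + 6·2 + 10·8 + 3·12 + 1·0 = 170 ≡ 1.
  S_1 = Σ v_i α_i r_i = 6·8·7 + 6·11·2 + 10·2·8 + 3·5·12 + 1·7·0 = 808 ≡ 2.
  α_i^2 mod 13 = [12, 4, 4, 12, 10].
  S_2 = Σ v_i α_i^2 r_i = 6·12·7 + 6·4·2 + 10·4·8 + 3·12·12 + 1·10·0 = 1304 ≡ 4.
  S = (1, 2, 4) ≠ 0, so r is not a codeword (an error is present).
Step 3: locate the error. For a single error e at position i, S_ℓ = v_i·e·α_i^ℓ, so α_err = S_1/S_0.
  S_0^{−1} = 1^{−1} = 1 (mod 13), so α_err = 2·1 = 2 ≡ 2 = α_3. Error position i = 3.
  Consistency check: S_2/S_1 = 4·7 = 28 ≡ 2 = α_err ✓ (single-error assumption holds).
Step 4: error magnitude e = S_0/v_3 = S_0·∏_{j≠3}(α_3 − α_j) = 1·4 = 4 ≡ 4 (mod 13).
Step 5: correct position 3: c_3 = r_3 − e = 8 − 4 ≡ 4 (mod 13). Hence c = [7, 2, 4, 12, 0].
  Check: interpolating c through the α_i gives m(x) = 3 + 7·x (degree < 2) with m(α_i) = c_i for every i, so c is indeed a codeword.


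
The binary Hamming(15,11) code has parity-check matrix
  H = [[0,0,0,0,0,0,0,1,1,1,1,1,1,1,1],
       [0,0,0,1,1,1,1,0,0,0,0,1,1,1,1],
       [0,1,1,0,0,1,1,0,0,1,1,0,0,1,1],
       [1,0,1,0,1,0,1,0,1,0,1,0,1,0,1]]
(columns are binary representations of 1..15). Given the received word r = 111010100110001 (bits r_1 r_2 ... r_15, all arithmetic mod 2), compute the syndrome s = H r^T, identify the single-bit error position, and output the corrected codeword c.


s = (1, 1, 0, 0)^T, error position = 12, corrected codeword c = 111010100111001

Compute s = H r^T mod 2 one row at a time:
  s_1 = 0 + 0 + 1 + 1 + 0 + 0 + 0 + 1 = 3 ≡ 1 (mod 2).
  s_2 = 0 + 1 + 0 + 1 + 0 + 0 + 0 + 1 = 3 ≡ 1 (mod 2).
  s_3 = 1 + 1 + 0 + 1 + 1 + 1 + 0 + 1 = 6 ≡ 0 (mod 2).
  s_4 = 1 + 1 + 1 + 1 + 0 + 1 + 0 + 1 = 6 ≡ 0 (mod 2).
s = (1, 1, 0, 0)^T — this equals column 12 of H (binary 1100), so error is at position 12.
Correct: flip bit 12 of r = 111010100110001 to get c = 111010100111001.


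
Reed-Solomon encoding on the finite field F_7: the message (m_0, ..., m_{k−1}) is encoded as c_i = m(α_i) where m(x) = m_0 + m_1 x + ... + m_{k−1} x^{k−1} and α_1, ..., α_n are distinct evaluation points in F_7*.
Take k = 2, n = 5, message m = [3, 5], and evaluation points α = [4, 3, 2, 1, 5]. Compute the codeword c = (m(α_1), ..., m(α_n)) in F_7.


c = [2, 4, 6, 1, 0]

Message polynomial: m(x) = 3 + 5·x (mod 7).
For each evaluation point α_i, compute m(α_i) mod 7:
  α_1 = 4: Horner steps 5 → 2, so m(4) = 2.
  α_2 = 3: Horner steps 5 → 4, so m(3) = 4.
  α_3 = 2: Horner steps 5 → 6, so m(2) = 6.
  α_4 = 1: Horner steps 5 → 1, so m(1) = 1.
  α_5 = 5: Horner steps 5 → 0, so m(5) = 0.
Codeword c = [2, 4, 6, 1, 0] ∈ F_7^5.


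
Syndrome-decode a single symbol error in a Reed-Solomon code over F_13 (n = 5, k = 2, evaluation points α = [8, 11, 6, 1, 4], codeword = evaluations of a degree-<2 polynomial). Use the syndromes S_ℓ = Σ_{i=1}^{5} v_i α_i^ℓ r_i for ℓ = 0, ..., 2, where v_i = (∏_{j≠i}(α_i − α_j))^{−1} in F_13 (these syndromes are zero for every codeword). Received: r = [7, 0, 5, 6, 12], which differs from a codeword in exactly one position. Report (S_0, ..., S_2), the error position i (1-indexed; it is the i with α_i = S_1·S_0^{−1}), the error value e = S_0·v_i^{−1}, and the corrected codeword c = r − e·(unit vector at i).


S = (6, 10, 8), error at position 3, error magnitude e = 2, c = [7, 0, 3, 6, 12].

Step 1: column multipliers v_i = (∏_{j≠i}(α_i − α_j))^{−1} mod 13.
  i = 1 (α = 8): (8−11)(8−6)(8−1)(8−4) = (−3)·2·7·4 = −168 ≡ 1, so v_1 = 1^{−1} = 1 (mod 13).
  i = 2 (α = 11): (11−8)(11−6)(11−1)(11−4) = 3·5·10·7 = 1050 ≡ 10, so v_2 = 10^{−1} = 4 (mod 13).
  i = 3 (α = 6): (6−8)(6−11)(6−1)(6−4) = (−2)·(−5)·5·2 = 100 ≡ 9, so v_3 = 9^{−1} = 3 (mod 13).
  i = 4 (α = 1): (1−8)(1−11)(1−6)(1−4) = (−7)·(−10)·(−5)·(−3) = 1050 ≡ 10, so v_4 = 10^{−1} = 4 (mod 13).
  i = 5 (α = 4): (4−8)(4−11)(4−6)(4−1) = (−4)·(−7)·(−2)·3 = −168 ≡ 1, so v_5 = 1^{−1} = 1 (mod 13).
  v = [1, 4, 3, 4, 1].
Step 2: syndromes of r = [7, 0, 5, 6, 12] (all sums mod 13).
  S_0 = Σ v_i r_i = 1·7 + 4·0 + 3·5 + 4·6 + 1·12 = 58 ≡ 6.
  S_1 = Σ v_i α_i r_i = 1·8·7 + 4·11·0 + 3·6·5 + 4·1·6 + 1·4·12 = 218 ≡ 10.
  α_i^2 mod 13 = [12, 4, 10, 1, 3].
  S_2 = Σ v_i α_i^2 r_i = 1·12·7 + 4·4·0 + 3·10·5 + 4·1·6 + 1·3·12 = 294 ≡ 8.
  S = (6, 10, 8) ≠ 0, so r is not a codeword (an error is present).
Step 3: locate the error. For a single error e at position i, S_ℓ = v_i·e·α_i^ℓ, so α_err = S_1/S_0.
  S_0^{−1} = 6^{−1} = 11 (mod 13), so α_err = 10·11 = 110 ≡ 6 = α_3. Error position i = 3.
  Consistency check: S_2/S_1 = 8·4 = 32 ≡ 6 = α_err ✓ (single-error assumption holds).
Step 4: error magnitude e = S_0/v_3 = S_0·∏_{j≠3}(α_3 − α_j) = 6·9 = 54 ≡ 2 (mod 13).
Step 5: correct position 3: c_3 = r_3 − e = 5 − 2 ≡ 3 (mod 13). Hence c = [7, 0, 3, 6, 12].
  Check: interpolating c through the α_i gives m(x) = 4 + 2·x (degree < 2) with m(α_i) = c_i for every i, so c is indeed a codeword.


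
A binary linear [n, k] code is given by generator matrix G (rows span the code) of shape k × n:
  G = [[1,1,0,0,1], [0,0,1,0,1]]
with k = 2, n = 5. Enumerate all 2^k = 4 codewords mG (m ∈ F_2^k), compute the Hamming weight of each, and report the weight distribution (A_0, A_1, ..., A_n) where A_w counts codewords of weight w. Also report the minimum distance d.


Weight distribution: A_0 = 1, A_2 = 1, A_3 = 2. Minimum distance d = 2.

Enumerate all 2^2 = 4 messages m ∈ F_2^2.
For each, compute codeword c = mG in F_2^5, then tally its weight.
  m = 00 → c = 00000, weight = 0.
  m = 10 → c = 11001, weight = 3.
  m = 01 → c = 00101, weight = 2.
  m = 11 → c = 11100, weight = 3.
Tally weights:
  weight 0: 1 codewords.
  weight 2: 1 codewords.
  weight 3: 2 codewords.
Minimum distance d = smallest w > 0 with A_w > 0 = 2.
Sanity: Σ A_w = 4 = 2^2 = 4 ✓.


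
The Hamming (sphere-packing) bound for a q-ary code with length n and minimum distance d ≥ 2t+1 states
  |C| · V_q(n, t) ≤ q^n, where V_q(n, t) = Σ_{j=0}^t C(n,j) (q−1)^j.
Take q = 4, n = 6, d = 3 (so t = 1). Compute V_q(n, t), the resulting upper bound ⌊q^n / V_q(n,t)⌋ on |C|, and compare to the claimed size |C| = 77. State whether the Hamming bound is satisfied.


V_q(n, t) = 19, q^n = 4096, Hamming bound = 215, |C| = 77 ≤ bound (satisfied).

Step 1: Compute V_q(n, t) = Σ_{j=0}^1 C(n, j) (q−1)^j.
  j = 0: C(6,0)·(3)^0 = 1·1 = 1.
  j = 1: C(6,1)·(3)^1 = 6·3 = 18.
  V_q(n, t) = 1 + 18 = 19.
Step 2: q^n = 4^6 = 4096.
Step 3: Hamming bound ⌊q^n / V_q(n,t)⌋ = ⌊4096/19⌋ = 215.
Step 4: Compare |C| = 77 to 215: satisfied.
The claimed |C| lies below the Hamming bound.


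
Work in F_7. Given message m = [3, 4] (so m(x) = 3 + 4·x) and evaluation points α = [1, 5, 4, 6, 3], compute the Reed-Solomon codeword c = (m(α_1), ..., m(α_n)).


c = [0, 2, 5, 6, 1]

Message polynomial: m(x) = 3 + 4·x (mod 7).
For each evaluation point α_i, compute m(α_i) mod 7:
  α_1 = 1: Horner steps 4 → 0, so m(1) = 0.
  α_2 = 5: Horner steps 4 → 2, so m(5) = 2.
  α_3 = 4: Horner steps 4 → 5, so m(4) = 5.
  α_4 = 6: Horner steps 4 → 6, so m(6) = 6.
  α_5 = 3: Horner steps 4 → 1, so m(3) = 1.
Codeword c = [0, 2, 5, 6, 1] ∈ F_7^5.


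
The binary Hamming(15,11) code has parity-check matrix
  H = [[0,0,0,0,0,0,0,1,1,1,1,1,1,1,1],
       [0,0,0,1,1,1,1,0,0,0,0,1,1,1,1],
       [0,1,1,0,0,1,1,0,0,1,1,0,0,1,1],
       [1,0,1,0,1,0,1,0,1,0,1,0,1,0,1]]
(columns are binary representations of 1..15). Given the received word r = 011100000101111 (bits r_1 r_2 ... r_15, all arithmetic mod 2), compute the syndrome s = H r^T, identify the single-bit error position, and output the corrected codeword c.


s = (1, 1, 1, 1)^T, error position = 15, corrected codeword c = 011100000101110

Compute s = H r^T mod 2 one row at a time:
  s_1 = 0 + 0 + 1 + 0 + 1 + 1 + 1 + 1 = 5 ≡ 1 (mod 2).
  s_2 = 1 + 0 + 0 + 0 + 1 + 1 + 1 + 1 = 5 ≡ 1 (mod 2).
  s_3 = 1 + 1 + 0 + 0 + 1 + 0 + 1 + 1 = 5 ≡ 1 (mod 2).
  s_4 = 0 + 1 + 0 + 0 + 0 + 0 + 1 + 1 = 3 ≡ 1 (mod 2).
s = (1, 1, 1, 1)^T — this equals column 15 of H (binary 1111), so error is at position 15.
Correct: flip bit 15 of r = 011100000101111 to get c = 011100000101110.


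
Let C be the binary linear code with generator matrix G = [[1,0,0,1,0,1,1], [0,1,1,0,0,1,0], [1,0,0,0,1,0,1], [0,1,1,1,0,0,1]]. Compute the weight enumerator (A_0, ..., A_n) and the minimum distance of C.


Weight distribution: A_0 = 1, A_1 = 1, A_2 = 1, A_3 = 4, A_4 = 5, A_5 = 3, A_6 = 1. Minimum distance d = 1.

Enumerate all 2^4 = 16 messages m ∈ F_2^4.
For each, compute codeword c = mG in F_2^7, then tally its weight.
  m = 0000 → c = 0000000, weight = 0.
  m = 1000 → c = 1001011, weight = 4.
  m = 0100 → c = 0110010, weight = 3.
  m = 1100 → c = 1111001, weight = 5.
  m = 0010 → c = 1000101, weight = 3.
  m = 1010 → c = 0001110, weight = 3.
  m = 0110 → c = 1110111, weight = 6.
  m = 1110 → c = 0111100, weight = 4.
  m = 0001 → c = 0111001, weight = 4.
  m = 1001 → c = 1110010, weight = 4.
  m = 0101 → c = 0001011, weight = 3.
  m = 1101 → c = 1000000, weight = 1.
  m = 0011 → c = 1111100, weight = 5.
  m = 1011 → c = 0110111, weight = 5.
  m = 0111 → c = 1001110, weight = 4.
  m = 1111 → c = 0000101, weight = 2.
Tally weights:
  weight 0: 1 codewords.
  weight 1: 1 codewords.
  weight 2: 1 codewords.
  weight 3: 4 codewords.
  weight 4: 5 codewords.
  weight 5: 3 codewords.
  weight 6: 1 codewords.
Minimum distance d = smallest w > 0 with A_w > 0 = 1.
Sanity: Σ A_w = 16 = 2^4 = 16 ✓.


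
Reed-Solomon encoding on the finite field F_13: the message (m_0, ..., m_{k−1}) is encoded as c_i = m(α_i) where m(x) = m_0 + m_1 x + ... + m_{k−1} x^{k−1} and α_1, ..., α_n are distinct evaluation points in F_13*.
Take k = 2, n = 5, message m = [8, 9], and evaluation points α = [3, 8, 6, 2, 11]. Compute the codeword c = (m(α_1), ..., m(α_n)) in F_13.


c = [9, 2, 10, 0, 3]

Message polynomial: m(x) = 8 + 9·x (mod 13).
For each evaluation point α_i, compute m(α_i) mod 13:
  α_1 = 3: Horner steps 9 → 9, so m(3) = 9.
  α_2 = 8: Horner steps 9 → 2, so m(8) = 2.
  α_3 = 6: Horner steps 9 → 10, so m(6) = 10.
  α_4 = 2: Horner steps 9 → 0, so m(2) = 0.
  α_5 = 11: Horner steps 9 → 3, so m(11) = 3.
Codeword c = [9, 2, 10, 0, 3] ∈ F_13^5.


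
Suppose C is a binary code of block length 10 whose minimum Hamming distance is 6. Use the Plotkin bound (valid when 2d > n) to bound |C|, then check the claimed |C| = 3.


Plotkin bound M ≤ 6; given |C| = 3 ≤ bound (satisfied).

Check applicability: 2d = 12, n = 10.
2d − n = 2 > 0, so Plotkin applies.
Compute d/(2d−n) = 6/2 ≈ 3.0000.
⌊d/(2d−n)⌋ = 3.
Plotkin bound: M ≤ 2·3 = 6.
Given |C| = 3, check: satisfied.
This |C| is below the Plotkin bound.


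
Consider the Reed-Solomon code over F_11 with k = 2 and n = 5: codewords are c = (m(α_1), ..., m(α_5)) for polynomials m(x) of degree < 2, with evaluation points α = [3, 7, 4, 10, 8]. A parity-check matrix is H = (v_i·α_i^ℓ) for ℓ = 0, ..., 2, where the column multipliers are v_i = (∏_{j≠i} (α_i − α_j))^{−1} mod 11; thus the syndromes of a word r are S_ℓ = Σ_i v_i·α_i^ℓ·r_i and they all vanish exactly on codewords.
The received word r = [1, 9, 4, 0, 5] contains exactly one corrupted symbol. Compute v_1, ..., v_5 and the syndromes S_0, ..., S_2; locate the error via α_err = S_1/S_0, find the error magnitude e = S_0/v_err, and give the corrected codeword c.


S = (6, 9, 8), error at position 2, error magnitude e = 7, c = [1, 2, 4, 0, 5].

Step 1: column multipliers v_i = (∏_{j≠i}(α_i − α_j))^{−1} mod 11.
  i = 1 (α = 3): (3−7)(3−4)(3−10)(3−8) = (−4)·(−1)·(−7)·(−5) = 140 ≡ 8, so v_1 = 8^{−1} = 7 (mod 11).
  i = 2 (α = 7): (7−3)(7−4)(7−10)(7−8) = 4·3·(−3)·(−1) = 36 ≡ 3, so v_2 = 3^{−1} = 4 (mod 11).
  i = 3 (α = 4): (4−3)(4−7)(4−10)(4−8) = 1·(−3)·(−6)·(−4) = −72 ≡ 5, so v_3 = 5^{−1} = 9 (mod 11).
  i = 4 (α = 10): (10−3)(10−7)(10−4)(10−8) = 7·3·6·2 = 252 ≡ 10, so v_4 = 10^{−1} = 10 (mod 11).
  i = 5 (α = 8): (8−3)(8−7)(8−4)(8−10) = 5·1·4·(−2) = −40 ≡ 4, so v_5 = 4^{−1} = 3 (mod 11).
  v = [7, 4, 9, 10, 3].
Step 2: syndromes of r = [1, 9, 4, 0, 5] (all sums mod 11).
  S_0 = Σ v_i r_i = 7·1 + 4·9 + 9·4 + 10·0 + 3·5 = 94 ≡ 6.
  S_1 = Σ v_i α_i r_i = 7·3·1 + 4·7·9 + 9·4·4 + 10·10·0 + 3·8·5 = 537 ≡ 9.
  α_i^2 mod 11 = [9, 5, 5, 1, 9].
  S_2 = Σ v_i α_i^2 r_i = 7·9·1 + 4·5·9 + 9·5·4 + 10·1·0 + 3·9·5 = 558 ≡ 8.
  S = (6, 9, 8) ≠ 0, so r is not a codeword (an error is present).
Step 3: locate the error. For a single error e at position i, S_ℓ = v_i·e·α_i^ℓ, so α_err = S_1/S_0.
  S_0^{−1} = 6^{−1} = 2 (mod 11), so α_err = 9·2 = 18 ≡ 7 = α_2. Error position i = 2.
  Consistency check: S_2/S_1 = 8·5 = 40 ≡ 7 = α_err ✓ (single-error assumption holds).
Step 4: error magnitude e = S_0/v_2 = S_0·∏_{j≠2}(α_2 − α_j) = 6·3 = 18 ≡ 7 (mod 11).
Step 5: correct position 2: c_2 = r_2 − e = 9 − 7 ≡ 2 (mod 11). Hence c = [1, 2, 4, 0, 5].
  Check: interpolating c through the α_i gives m(x) = 3 + 3·x (degree < 2) with m(α_i) = c_i for every i, so c is indeed a codeword.


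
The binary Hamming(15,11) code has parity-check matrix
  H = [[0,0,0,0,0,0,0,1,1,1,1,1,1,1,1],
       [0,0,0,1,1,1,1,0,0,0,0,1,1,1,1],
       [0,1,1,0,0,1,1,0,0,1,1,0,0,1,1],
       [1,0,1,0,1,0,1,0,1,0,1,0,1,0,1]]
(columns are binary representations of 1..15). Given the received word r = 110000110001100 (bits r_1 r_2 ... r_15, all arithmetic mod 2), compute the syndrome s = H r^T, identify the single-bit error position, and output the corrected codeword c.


s = (1, 1, 0, 1)^T, error position = 13, corrected codeword c = 110000110001000

Compute s = H r^T mod 2 one row at a time:
  s_1 = 1 + 0 + 0 + 0 + 1 + 1 + 0 + 0 = 3 ≡ 1 (mod 2).
  s_2 = 0 + 0 + 0 + 1 + 1 + 1 + 0 + 0 = 3 ≡ 1 (mod 2).
  s_3 = 1 + 0 + 0 + 1 + 0 + 0 + 0 + 0 = 2 ≡ 0 (mod 2).
  s_4 = 1 + 0 + 0 + 1 + 0 + 0 + 1 + 0 = 3 ≡ 1 (mod 2).
s = (1, 1, 0, 1)^T — this equals column 13 of H (binary 1101), so error is at position 13.
Correct: flip bit 13 of r = 110000110001100 to get c = 110000110001000.


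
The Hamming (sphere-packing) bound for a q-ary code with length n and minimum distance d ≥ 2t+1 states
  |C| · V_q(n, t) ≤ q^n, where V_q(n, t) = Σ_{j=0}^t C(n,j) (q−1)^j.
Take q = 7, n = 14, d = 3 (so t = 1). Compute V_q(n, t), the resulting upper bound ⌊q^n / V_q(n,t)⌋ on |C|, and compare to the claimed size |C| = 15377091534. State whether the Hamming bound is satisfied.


V_q(n, t) = 85, q^n = 678223072849, Hamming bound = 7979094974, |C| = 15377091534 > bound (violated).

Step 1: Compute V_q(n, t) = Σ_{j=0}^1 C(n, j) (q−1)^j.
  j = 0: C(14,0)·(6)^0 = 1·1 = 1.
  j = 1: C(14,1)·(6)^1 = 14·6 = 84.
  V_q(n, t) = 1 + 84 = 85.
Step 2: q^n = 7^14 = 678223072849.
Step 3: Hamming bound ⌊q^n / V_q(n,t)⌋ = ⌊678223072849/85⌋ = 7979094974.
Step 4: Compare |C| = 15377091534 to 7979094974: violated.
The claimed |C| lies above the Hamming bound, so no 7-ary code of length 14 with d ≥ 3 can have 15377091534 codewords.


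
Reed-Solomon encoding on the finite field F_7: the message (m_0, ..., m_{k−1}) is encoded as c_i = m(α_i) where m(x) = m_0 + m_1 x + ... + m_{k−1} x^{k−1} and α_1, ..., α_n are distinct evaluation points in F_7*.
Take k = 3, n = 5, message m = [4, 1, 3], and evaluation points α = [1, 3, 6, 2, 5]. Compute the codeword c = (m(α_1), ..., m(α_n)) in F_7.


c = [1, 6, 6, 4, 0]

Message polynomial: m(x) = 4 + 1·x + 3·x^2 (mod 7).
For each evaluation point α_i, compute m(α_i) mod 7:
  α_1 = 1: Horner steps 3 → 4 → 1, so m(1) = 1.
  α_2 = 3: Horner steps 3 → 3 → 6, so m(3) = 6.
  α_3 = 6: Horner steps 3 → 5 → 6, so m(6) = 6.
  α_4 = 2: Horner steps 3 → 0 → 4, so m(2) = 4.
  α_5 = 5: Horner steps 3 → 2 → 0, so m(5) = 0.
Codeword c = [1, 6, 6, 4, 0] ∈ F_7^5.


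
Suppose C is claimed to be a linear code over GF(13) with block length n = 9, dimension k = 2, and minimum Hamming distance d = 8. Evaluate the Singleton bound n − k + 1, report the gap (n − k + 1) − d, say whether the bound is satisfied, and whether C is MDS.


Singleton RHS = n − k + 1 = 8, slack = 0, bound satisfied, MDS.

Singleton bound: d ≤ n − k + 1.
Here n = 9, k = 2, so n − k + 1 = 8.
Given d = 8, check d ≤ 8: YES.
Slack = (n − k + 1) − d = 0.
The code is MDS (slack = 0).
Description: the claimed parameters are [9, 2, 8]_13; such a code would be MDS (meets Singleton bound).


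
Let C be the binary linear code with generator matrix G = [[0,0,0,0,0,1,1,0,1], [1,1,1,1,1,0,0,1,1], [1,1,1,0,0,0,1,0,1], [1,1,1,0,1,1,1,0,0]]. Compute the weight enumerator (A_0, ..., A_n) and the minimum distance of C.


Weight distribution: A_0 = 1, A_2 = 2, A_3 = 2, A_4 = 2, A_5 = 4, A_6 = 2, A_7 = 2, A_8 = 1. Minimum distance d = 2.

Enumerate all 2^4 = 16 messages m ∈ F_2^4.
For each, compute codeword c = mG in F_2^9, then tally its weight.
  m = 0000 → c = 000000000, weight = 0.
  m = 1000 → c = 000001101, weight = 3.
  m = 0100 → c = 111110011, weight = 7.
  m = 1100 → c = 111111110, weight = 8.
  m = 0010 → c = 111000101, weight = 5.
  m = 1010 → c = 111001000, weight = 4.
  m = 0110 → c = 000110110, weight = 4.
  m = 1110 → c = 000111011, weight = 5.
  m = 0001 → c = 111011100, weight = 6.
  m = 1001 → c = 111010001, weight = 5.
  m = 0101 → c = 000101111, weight = 5.
  m = 1101 → c = 000100010, weight = 2.
  m = 0011 → c = 000011001, weight = 3.
  m = 1011 → c = 000010100, weight = 2.
  m = 0111 → c = 111101010, weight = 6.
  m = 1111 → c = 111100111, weight = 7.
Tally weights:
  weight 0: 1 codewords.
  weight 2: 2 codewords.
  weight 3: 2 codewords.
  weight 4: 2 codewords.
  weight 5: 4 codewords.
  weight 6: 2 codewords.
  weight 7: 2 codewords.
  weight 8: 1 codewords.
Minimum distance d = smallest w > 0 with A_w > 0 = 2.
Sanity: Σ A_w = 16 = 2^4 = 16 ✓.


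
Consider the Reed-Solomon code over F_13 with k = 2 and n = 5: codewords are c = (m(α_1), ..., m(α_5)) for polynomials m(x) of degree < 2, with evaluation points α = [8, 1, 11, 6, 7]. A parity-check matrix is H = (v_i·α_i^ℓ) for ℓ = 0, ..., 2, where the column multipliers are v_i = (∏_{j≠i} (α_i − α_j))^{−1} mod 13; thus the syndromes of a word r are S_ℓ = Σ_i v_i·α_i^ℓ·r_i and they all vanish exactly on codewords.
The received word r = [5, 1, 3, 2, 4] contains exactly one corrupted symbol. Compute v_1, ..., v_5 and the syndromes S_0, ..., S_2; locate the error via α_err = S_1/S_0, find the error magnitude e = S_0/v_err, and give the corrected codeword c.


S = (3, 8, 4), error at position 5, error magnitude e = 7, c = [5, 1, 3, 2, 10].

Step 1: column multipliers v_i = (∏_{j≠i}(α_i − α_j))^{−1} mod 13.
  i = 1 (α = 8): (8−1)(8−11)(8−6)(8−7) = 7·(−3)·2·1 = −42 ≡ 10, so v_1 = 10^{−1} = 4 (mod 13).
  i = 2 (α = 1): (1−8)(1−11)(1−6)(1−7) = (−7)·(−10)·(−5)·(−6) = 2100 ≡ 7, so v_2 = 7^{−1} = 2 (mod 13).
  i = 3 (α = 11): (11−8)(11−1)(11−6)(11−7) = 3·10·5·4 = 600 ≡ 2, so v_3 = 2^{−1} = 7 (mod 13).
  i = 4 (α = 6): (6−8)(6−1)(6−11)(6−7) = (−2)·5·(−5)·(−1) = −50 ≡ 2, so v_4 = 2^{−1} = 7 (mod 13).
  i = 5 (α = 7): (7−8)(7−1)(7−11)(7−6) = (−1)·6·(−4)·1 = 24 ≡ 11, so v_5 = 11^{−1} = 6 (mod 13).
  v = [4, 2, 7, 7, 6].
Step 2: syndromes of r = [5, 1, 3, 2, 4] (all sums mod 13).
  S_0 = Σ v_i r_i = 4·5 + 2·1 + 7·3 + 7·2 + 6·4 = 81 ≡ 3.
  S_1 = Σ v_i α_i r_i = 4·8·5 + 2·1·1 + 7·11·3 + 7·6·2 + 6·7·4 = 645 ≡ 8.
  α_i^2 mod 13 = [12, 1, 4, 10, 10].
  S_2 = Σ v_i α_i^2 r_i = 4·12·5 + 2·1·1 + 7·4·3 + 7·10·2 + 6·10·4 = 706 ≡ 4.
  S = (3, 8, 4) ≠ 0, so r is not a codeword (an error is present).
Step 3: locate the error. For a single error e at position i, S_ℓ = v_i·e·α_i^ℓ, so α_err = S_1/S_0.
  S_0^{−1} = 3^{−1} = 9 (mod 13), so α_err = 8·9 = 72 ≡ 7 = α_5. Error position i = 5.
  Consistency check: S_2/S_1 = 4·5 = 20 ≡ 7 = α_err ✓ (single-error assumption holds).
Step 4: error magnitude e = S_0/v_5 = S_0·∏_{j≠5}(α_5 − α_j) = 3·11 = 33 ≡ 7 (mod 13).
Step 5: correct position 5: c_5 = r_5 − e = 4 − 7 ≡ 10 (mod 13). Hence c = [5, 1, 3, 2, 10].
  Check: interpolating c through the α_i gives m(x) = 6 + 8·x (degree < 2) with m(α_i) = c_i for every i, so c is indeed a codeword.


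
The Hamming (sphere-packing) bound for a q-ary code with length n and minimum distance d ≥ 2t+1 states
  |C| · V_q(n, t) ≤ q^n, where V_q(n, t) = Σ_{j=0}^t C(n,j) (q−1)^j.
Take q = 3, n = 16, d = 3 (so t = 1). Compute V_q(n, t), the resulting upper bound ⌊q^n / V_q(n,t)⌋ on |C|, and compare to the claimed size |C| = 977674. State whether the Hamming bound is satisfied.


V_q(n, t) = 33, q^n = 43046721, Hamming bound = 1304446, |C| = 977674 ≤ bound (satisfied).

Step 1: Compute V_q(n, t) = Σ_{j=0}^1 C(n, j) (q−1)^j.
  j = 0: C(16,0)·(2)^0 = 1·1 = 1.
  j = 1: C(16,1)·(2)^1 = 16·2 = 32.
  V_q(n, t) = 1 + 32 = 33.
Step 2: q^n = 3^16 = 43046721.
Step 3: Hamming bound ⌊q^n / V_q(n,t)⌋ = ⌊43046721/33⌋ = 1304446.
Step 4: Compare |C| = 977674 to 1304446: satisfied.
The claimed |C| lies below the Hamming bound.


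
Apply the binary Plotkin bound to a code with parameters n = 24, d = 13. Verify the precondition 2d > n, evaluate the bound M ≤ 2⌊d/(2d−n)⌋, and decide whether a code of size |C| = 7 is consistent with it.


Plotkin bound M ≤ 12; given |C| = 7 ≤ bound (satisfied).

Check applicability: 2d = 26, n = 24.
2d − n = 2 > 0, so Plotkin applies.
Compute d/(2d−n) = 13/2 ≈ 6.5000.
⌊d/(2d−n)⌋ = 6.
Plotkin bound: M ≤ 2·6 = 12.
Given |C| = 7, check: satisfied.
This |C| is below the Plotkin bound.


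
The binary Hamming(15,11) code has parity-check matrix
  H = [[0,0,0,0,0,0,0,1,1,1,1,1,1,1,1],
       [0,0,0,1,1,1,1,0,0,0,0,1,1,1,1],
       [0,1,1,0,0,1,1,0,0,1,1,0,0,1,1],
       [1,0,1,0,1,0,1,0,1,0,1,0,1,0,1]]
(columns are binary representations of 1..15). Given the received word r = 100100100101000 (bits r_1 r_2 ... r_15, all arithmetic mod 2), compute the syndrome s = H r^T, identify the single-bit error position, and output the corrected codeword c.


s = (0, 1, 0, 0)^T, error position = 4, corrected codeword c = 100000100101000

Compute s = H r^T mod 2 one row at a time:
  s_1 = 0 + 0 + 1 + 0 + 1 + 0 + 0 + 0 = 2 ≡ 0 (mod 2).
  s_2 = 1 + 0 + 0 + 1 + 1 + 0 + 0 + 0 = 3 ≡ 1 (mod 2).
  s_3 = 0 + 0 + 0 + 1 + 1 + 0 + 0 + 0 = 2 ≡ 0 (mod 2).
  s_4 = 1 + 0 + 0 + 1 + 0 + 0 + 0 + 0 = 2 ≡ 0 (mod 2).
s = (0, 1, 0, 0)^T — this equals column 4 of H (binary 0100), so error is at position 4.
Correct: flip bit 4 of r = 100100100101000 to get c = 100000100101000.


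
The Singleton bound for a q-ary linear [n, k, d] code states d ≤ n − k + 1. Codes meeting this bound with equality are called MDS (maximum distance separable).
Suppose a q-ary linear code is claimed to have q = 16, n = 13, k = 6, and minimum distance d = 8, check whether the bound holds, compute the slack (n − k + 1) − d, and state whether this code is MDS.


Singleton RHS = n − k + 1 = 8, slack = 0, bound satisfied, MDS.

Singleton bound: d ≤ n − k + 1.
Here n = 13, k = 6, so n − k + 1 = 8.
Given d = 8, check d ≤ 8: YES.
Slack = (n − k + 1) − d = 0.
The code is MDS (slack = 0).
Description: the claimed parameters are [13, 6, 8]_16; such a code would be MDS (meets Singleton bound).


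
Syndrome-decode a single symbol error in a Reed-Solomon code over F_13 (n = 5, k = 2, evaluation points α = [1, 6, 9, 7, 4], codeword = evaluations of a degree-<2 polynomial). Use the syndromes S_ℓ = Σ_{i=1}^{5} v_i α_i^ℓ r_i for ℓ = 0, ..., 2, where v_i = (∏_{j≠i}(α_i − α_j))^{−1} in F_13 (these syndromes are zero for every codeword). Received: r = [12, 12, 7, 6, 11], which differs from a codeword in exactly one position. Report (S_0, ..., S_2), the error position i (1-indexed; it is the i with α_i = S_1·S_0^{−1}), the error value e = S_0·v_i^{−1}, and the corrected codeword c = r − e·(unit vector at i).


S = (7, 7, 7), error at position 1, error magnitude e = 9, c = [3, 12, 7, 6, 11].

Step 1: column multipliers v_i = (∏_{j≠i}(α_i − α_j))^{−1} mod 13.
  i = 1 (α = 1): (1−6)(1−9)(1−7)(1−4) = (−5)·(−8)·(−6)·(−3) = 720 ≡ 5, so v_1 = 5^{−1} = 8 (mod 13).
  i = 2 (α = 6): (6−1)(6−9)(6−7)(6−4) = 5·(−3)·(−1)·2 = 30 ≡ 4, so v_2 = 4^{−1} = 10 (mod 13).
  i = 3 (α = 9): (9−1)(9−6)(9−7)(9−4) = 8·3·2·5 = 240 ≡ 6, so v_3 = 6^{−1} = 11 (mod 13).
  i = 4 (α = 7): (7−1)(7−6)(7−9)(7−4) = 6·1·(−2)·3 = −36 ≡ 3, so v_4 = 3^{−1} = 9 (mod 13).
  i = 5 (α = 4): (4−1)(4−6)(4−9)(4−7) = 3·(−2)·(−5)·(−3) = −90 ≡ 1, so v_5 = 1^{−1} = 1 (mod 13).
  v = [8, 10, 11, 9, 1].
Step 2: syndromes of r = [12, 12, 7, 6, 11] (all sums mod 13).
  S_0 = Σ v_i r_i = 8·12 + 10·12 + 11·7 + 9·6 + 1·11 = 358 ≡ 7.
  S_1 = Σ v_i α_i r_i = 8·1·12 + 10·6·12 + 11·9·7 + 9·7·6 + 1·4·11 = 1931 ≡ 7.
  α_i^2 mod 13 = [1, 10, 3, 10, 3].
  S_2 = Σ v_i α_i^2 r_i = 8·1·12 + 10·10·12 + 11·3·7 + 9·10·6 + 1·3·11 = 2100 ≡ 7.
  S = (7, 7, 7) ≠ 0, so r is not a codeword (an error is present).
Step 3: locate the error. For a single error e at position i, S_ℓ = v_i·e·α_i^ℓ, so α_err = S_1/S_0.
  S_0^{−1} = 7^{−1} = 2 (mod 13), so α_err = 7·2 = 14 ≡ 1 = α_1. Error position i = 1.
  Consistency check: S_2/S_1 = 7·2 = 14 ≡ 1 = α_err ✓ (single-error assumption holds).
Step 4: error magnitude e = S_0/v_1 = S_0·∏_{j≠1}(α_1 − α_j) = 7·5 = 35 ≡ 9 (mod 13).
Step 5: correct position 1: c_1 = r_1 − e = 12 − 9 ≡ 3 (mod 13). Hence c = [3, 12, 7, 6, 11].
  Check: interpolating c through the α_i gives m(x) = 9 + 7·x (degree < 2) with m(α_i) = c_i for every i, so c is indeed a codeword.


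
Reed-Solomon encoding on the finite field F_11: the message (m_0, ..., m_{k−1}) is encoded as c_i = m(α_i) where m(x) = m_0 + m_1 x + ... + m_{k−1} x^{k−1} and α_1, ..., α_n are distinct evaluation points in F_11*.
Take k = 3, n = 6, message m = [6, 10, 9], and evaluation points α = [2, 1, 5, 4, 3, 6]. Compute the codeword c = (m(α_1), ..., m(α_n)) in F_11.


c = [7, 3, 6, 3, 7, 5]

Message polynomial: m(x) = 6 + 10·x + 9·x^2 (mod 11).
For each evaluation point α_i, compute m(α_i) mod 11:
  α_1 = 2: Horner steps 9 → 6 → 7, so m(2) = 7.
  α_2 = 1: Horner steps 9 → 8 → 3, so m(1) = 3.
  α_3 = 5: Horner steps 9 → 0 → 6, so m(5) = 6.
  α_4 = 4: Horner steps 9 → 2 → 3, so m(4) = 3.
  α_5 = 3: Horner steps 9 → 4 → 7, so m(3) = 7.
  α_6 = 6: Horner steps 9 → 9 → 5, so m(6) = 5.
Codeword c = [7, 3, 6, 3, 7, 5] ∈ F_11^6.


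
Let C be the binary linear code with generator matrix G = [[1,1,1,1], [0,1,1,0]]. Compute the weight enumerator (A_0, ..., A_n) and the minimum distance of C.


Weight distribution: A_0 = 1, A_2 = 2, A_4 = 1. Minimum distance d = 2.

Enumerate all 2^2 = 4 messages m ∈ F_2^2.
For each, compute codeword c = mG in F_2^4, then tally its weight.
  m = 00 → c = 0000, weight = 0.
  m = 10 → c = 1111, weight = 4.
  m = 01 → c = 0110, weight = 2.
  m = 11 → c = 1001, weight = 2.
Tally weights:
  weight 0: 1 codewords.
  weight 2: 2 codewords.
  weight 4: 1 codewords.
Minimum distance d = smallest w > 0 with A_w > 0 = 2.
Sanity: Σ A_w = 4 = 2^2 = 4 ✓.


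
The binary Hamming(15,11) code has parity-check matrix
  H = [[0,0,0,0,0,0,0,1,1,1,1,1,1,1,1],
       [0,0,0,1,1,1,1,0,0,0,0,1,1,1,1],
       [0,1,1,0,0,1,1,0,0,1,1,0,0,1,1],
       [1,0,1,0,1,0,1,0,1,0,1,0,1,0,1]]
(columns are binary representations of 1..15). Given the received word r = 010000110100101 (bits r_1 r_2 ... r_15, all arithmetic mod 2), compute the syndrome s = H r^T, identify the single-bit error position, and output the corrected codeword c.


s = (0, 1, 0, 1)^T, error position = 5, corrected codeword c = 010010110100101

Compute s = H r^T mod 2 one row at a time:
  s_1 = 1 + 0 + 1 + 0 + 0 + 1 + 0 + 1 = 4 ≡ 0 (mod 2).
  s_2 = 0 + 0 + 0 + 1 + 0 + 1 + 0 + 1 = 3 ≡ 1 (mod 2).
  s_3 = 1 + 0 + 0 + 1 + 1 + 0 + 0 + 1 = 4 ≡ 0 (mod 2).
  s_4 = 0 + 0 + 0 + 1 + 0 + 0 + 1 + 1 = 3 ≡ 1 (mod 2).
s = (0, 1, 0, 1)^T — this equals column 5 of H (binary 0101), so error is at position 5.
Correct: flip bit 5 of r = 010000110100101 to get c = 010010110100101.


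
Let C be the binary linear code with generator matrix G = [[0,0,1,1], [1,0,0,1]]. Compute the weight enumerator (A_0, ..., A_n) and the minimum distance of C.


Weight distribution: A_0 = 1, A_2 = 3. Minimum distance d = 2.

Enumerate all 2^2 = 4 messages m ∈ F_2^2.
For each, compute codeword c = mG in F_2^4, then tally its weight.
  m = 00 → c = 0000, weight = 0.
  m = 10 → c = 0011, weight = 2.
  m = 01 → c = 1001, weight = 2.
  m = 11 → c = 1010, weight = 2.
Tally weights:
  weight 0: 1 codewords.
  weight 2: 3 codewords.
Minimum distance d = smallest w > 0 with A_w > 0 = 2.
Sanity: Σ A_w = 4 = 2^2 = 4 ✓.


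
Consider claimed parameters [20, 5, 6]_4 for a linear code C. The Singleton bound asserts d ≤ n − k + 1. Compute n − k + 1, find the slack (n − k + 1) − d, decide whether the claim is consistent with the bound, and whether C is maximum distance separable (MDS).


Singleton RHS = n − k + 1 = 16, slack = 10, bound satisfied, not MDS.

Singleton bound: d ≤ n − k + 1.
Here n = 20, k = 5, so n − k + 1 = 16.
Given d = 6, check d ≤ 16: YES.
Slack = (n − k + 1) − d = 10.
The code is NOT MDS (slack = 10 > 0).
Description: the claimed parameters are [20, 5, 6]_4; such a code would be non-MDS.


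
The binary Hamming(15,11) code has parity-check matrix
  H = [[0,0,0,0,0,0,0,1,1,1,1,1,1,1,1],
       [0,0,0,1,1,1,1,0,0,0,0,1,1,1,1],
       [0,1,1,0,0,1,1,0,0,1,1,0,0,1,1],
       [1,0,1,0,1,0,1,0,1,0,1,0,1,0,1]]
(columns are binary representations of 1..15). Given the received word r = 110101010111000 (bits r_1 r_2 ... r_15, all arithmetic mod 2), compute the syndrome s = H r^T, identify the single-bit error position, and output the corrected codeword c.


s = (0, 1, 0, 0)^T, error position = 4, corrected codeword c = 110001010111000

Compute s = H r^T mod 2 one row at a time:
  s_1 = 1 + 0 + 1 + 1 + 1 + 0 + 0 + 0 = 4 ≡ 0 (mod 2).
  s_2 = 1 + 0 + 1 + 0 + 1 + 0 + 0 + 0 = 3 ≡ 1 (mod 2).
  s_3 = 1 + 0 + 1 + 0 + 1 + 1 + 0 + 0 = 4 ≡ 0 (mod 2).
  s_4 = 1 + 0 + 0 + 0 + 0 + 1 + 0 + 0 = 2 ≡ 0 (mod 2).
s = (0, 1, 0, 0)^T — this equals column 4 of H (binary 0100), so error is at position 4.
Correct: flip bit 4 of r = 110101010111000 to get c = 110001010111000.


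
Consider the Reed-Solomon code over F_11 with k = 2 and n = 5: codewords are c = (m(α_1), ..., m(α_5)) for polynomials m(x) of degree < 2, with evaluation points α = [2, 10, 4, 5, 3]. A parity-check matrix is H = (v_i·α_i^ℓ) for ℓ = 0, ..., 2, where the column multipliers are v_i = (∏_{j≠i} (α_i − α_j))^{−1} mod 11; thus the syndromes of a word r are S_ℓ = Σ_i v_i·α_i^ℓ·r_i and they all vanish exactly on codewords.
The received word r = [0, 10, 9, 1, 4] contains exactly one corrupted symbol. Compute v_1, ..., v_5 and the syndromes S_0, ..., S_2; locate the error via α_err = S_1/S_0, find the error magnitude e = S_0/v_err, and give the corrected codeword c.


S = (1, 4, 5), error at position 3, error magnitude e = 1, c = [0, 10, 8, 1, 4].

Step 1: column multipliers v_i = (∏_{j≠i}(α_i − α_j))^{−1} mod 11.
  i = 1 (α = 2): (2−10)(2−4)(2−5)(2−3) = (−8)·(−2)·(−3)·(−1) = 48 ≡ 4, so v_1 = 4^{−1} = 3 (mod 11).
  i = 2 (α = 10): (10−2)(10−4)(10−5)(10−3) = 8·6·5·7 = 1680 ≡ 8, so v_2 = 8^{−1} = 7 (mod 11).
  i = 3 (α = 4): (4−2)(4−10)(4−5)(4−3) = 2·(−6)·(−1)·1 = 12 ≡ 1, so v_3 = 1^{−1} = 1 (mod 11).
  i = 4 (α = 5): (5−2)(5−10)(5−4)(5−3) = 3·(−5)·1·2 = −30 ≡ 3, so v_4 = 3^{−1} = 4 (mod 11).
  i = 5 (α = 3): (3−2)(3−10)(3−4)(3−5) = 1·(−7)·(−1)·(−2) = −14 ≡ 8, so v_5 = 8^{−1} = 7 (mod 11).
  v = [3, 7, 1, 4, 7].
Step 2: syndromes of r = [0, 10, 9, 1, 4] (all sums mod 11).
  S_0 = Σ v_i r_i = 3·0 + 7·10 + 1·9 + 4·1 + 7·4 = 111 ≡ 1.
  S_1 = Σ v_i α_i r_i = 3·2·0 + 7·10·10 + 1·4·9 + 4·5·1 + 7·3·4 = 840 ≡ 4.
  α_i^2 mod 11 = [4, 1, 5, 3, 9].
  S_2 = Σ v_i α_i^2 r_i = 3·4·0 + 7·1·10 + 1·5·9 + 4·3·1 + 7·9·4 = 379 ≡ 5.
  S = (1, 4, 5) ≠ 0, so r is not a codeword (an error is present).
Step 3: locate the error. For a single error e at position i, S_ℓ = v_i·e·α_i^ℓ, so α_err = S_1/S_0.
  S_0^{−1} = 1^{−1} = 1 (mod 11), so α_err = 4·1 = 4 ≡ 4 = α_3. Error position i = 3.
  Consistency check: S_2/S_1 = 5·3 = 15 ≡ 4 = α_err ✓ (single-error assumption holds).
Step 4: error magnitude e = S_0/v_3 = S_0·∏_{j≠3}(α_3 − α_j) = 1·1 = 1 ≡ 1 (mod 11).
Step 5: correct position 3: c_3 = r_3 − e = 9 − 1 ≡ 8 (mod 11). Hence c = [0, 10, 8, 1, 4].
  Check: interpolating c through the α_i gives m(x) = 3 + 4·x (degree < 2) with m(α_i) = c_i for every i, so c is indeed a codeword.
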